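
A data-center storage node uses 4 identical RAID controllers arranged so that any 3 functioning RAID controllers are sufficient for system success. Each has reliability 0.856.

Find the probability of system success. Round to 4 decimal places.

0.8982

R = Σ_{i=3}^{4} C(4,i) p^i (1−p)^{4−i} with p = 0.856
C(4,3)·0.856^3·0.144^1 = 0.361280
C(4,4)·0.856^4·0.144^0 = 0.536902
Sum = 0.8982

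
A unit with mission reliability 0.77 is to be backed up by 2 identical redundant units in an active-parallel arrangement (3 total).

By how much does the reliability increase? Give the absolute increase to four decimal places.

R_before = 0.77
R_after = 1 − (1 − 0.77)^3 = 0.9878
ΔR = 0.9878 − 0.77 = 0.2178

0.2178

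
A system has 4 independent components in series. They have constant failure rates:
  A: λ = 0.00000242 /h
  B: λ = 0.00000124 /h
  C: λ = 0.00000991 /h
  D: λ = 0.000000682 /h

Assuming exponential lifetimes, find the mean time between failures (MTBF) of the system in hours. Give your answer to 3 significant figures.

Series of exponential components: λ_sys = Σ λ_i
λ_sys = 0.00000242 + 0.00000124 + 0.00000991 + 0.000000682 = 1.4252e-05 /h
MTBF = 1 / λ_sys = 70200 h

70200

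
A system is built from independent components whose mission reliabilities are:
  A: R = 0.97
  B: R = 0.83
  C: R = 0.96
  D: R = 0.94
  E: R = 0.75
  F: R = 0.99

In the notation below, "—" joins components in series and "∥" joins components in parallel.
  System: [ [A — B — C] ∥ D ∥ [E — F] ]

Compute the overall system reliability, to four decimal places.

Series (A, B, and C): 0.970000 × 0.830000 × 0.960000 = 0.772896
Series (E and F): 0.750000 × 0.990000 = 0.742500
Parallel ([0.772896], D, and [0.742500]): 1 − (1 − 0.772896)(1 − 0.940000)(1 − 0.742500) = 0.9965

0.9965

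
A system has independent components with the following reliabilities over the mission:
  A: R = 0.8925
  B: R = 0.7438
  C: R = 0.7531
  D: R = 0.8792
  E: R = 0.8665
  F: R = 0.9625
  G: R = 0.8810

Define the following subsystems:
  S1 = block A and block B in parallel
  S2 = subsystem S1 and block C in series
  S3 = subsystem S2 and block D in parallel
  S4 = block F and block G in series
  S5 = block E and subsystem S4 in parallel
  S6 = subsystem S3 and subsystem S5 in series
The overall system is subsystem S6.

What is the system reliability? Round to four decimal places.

Parallel (A and B): 1 − (1 − 0.892500)(1 − 0.743800) = 0.972459
Series ([0.972459] and C): 0.972459 × 0.753100 = 0.732359
Parallel ([0.732359] and D): 1 − (1 − 0.732359)(1 − 0.879200) = 0.967669
Series (F and G): 0.962500 × 0.881000 = 0.847963
Parallel (E and [0.847963]): 1 − (1 − 0.866500)(1 − 0.847963) = 0.979703
Series ([0.967669] and [0.979703]): 0.967669 × 0.979703 = 0.9480

0.9480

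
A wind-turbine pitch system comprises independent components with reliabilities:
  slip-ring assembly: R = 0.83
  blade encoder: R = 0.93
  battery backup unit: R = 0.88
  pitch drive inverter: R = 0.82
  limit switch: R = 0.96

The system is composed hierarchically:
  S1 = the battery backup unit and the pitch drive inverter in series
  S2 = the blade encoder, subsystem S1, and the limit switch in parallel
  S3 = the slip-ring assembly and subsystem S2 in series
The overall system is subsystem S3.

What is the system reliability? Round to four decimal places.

Series (battery backup unit and pitch drive inverter): 0.880000 × 0.820000 = 0.721600
Parallel (blade encoder, [0.721600], and limit switch): 1 − (1 − 0.930000)(1 − 0.721600)(1 − 0.960000) = 0.999220
Series (slip-ring assembly and [0.999220]): 0.830000 × 0.999220 = 0.8294

0.8294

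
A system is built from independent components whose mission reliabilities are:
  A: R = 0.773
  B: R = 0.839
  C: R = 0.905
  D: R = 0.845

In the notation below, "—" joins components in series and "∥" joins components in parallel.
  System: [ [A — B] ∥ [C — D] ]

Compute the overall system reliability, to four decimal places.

Series (A and B): 0.773000 × 0.839000 = 0.648547
Series (C and D): 0.905000 × 0.845000 = 0.764725
Parallel ([0.648547] and [0.764725]): 1 − (1 − 0.648547)(1 − 0.764725) = 0.9173

0.9173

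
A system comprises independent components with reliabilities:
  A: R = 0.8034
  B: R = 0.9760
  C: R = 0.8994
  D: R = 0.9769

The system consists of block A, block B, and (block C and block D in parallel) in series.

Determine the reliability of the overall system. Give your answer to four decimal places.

0.7823

Parallel (C and D): 1 − (1 − 0.899400)(1 − 0.976900) = 0.997676
Series (A, B, and [0.997676]): 0.803400 × 0.976000 × 0.997676 = 0.7823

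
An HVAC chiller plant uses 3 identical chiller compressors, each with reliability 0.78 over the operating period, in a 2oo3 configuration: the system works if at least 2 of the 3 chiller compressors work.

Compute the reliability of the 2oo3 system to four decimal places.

R = Σ_{i=2}^{3} C(3,i) p^i (1−p)^{3−i} with p = 0.78
C(3,2)·0.78^2·0.22^1 = 0.401544
C(3,3)·0.78^3·0.22^0 = 0.474552
Sum = 0.8761

0.8761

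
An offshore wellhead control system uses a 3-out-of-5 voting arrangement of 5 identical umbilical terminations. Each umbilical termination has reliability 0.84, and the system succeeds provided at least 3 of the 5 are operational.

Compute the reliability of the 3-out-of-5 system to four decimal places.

R = Σ_{i=3}^{5} C(5,i) p^i (1−p)^{5−i} with p = 0.84
C(5,3)·0.84^3·0.16^2 = 0.151732
C(5,4)·0.84^4·0.16^1 = 0.398297
C(5,5)·0.84^5·0.16^0 = 0.418212
Sum = 0.9682

0.9682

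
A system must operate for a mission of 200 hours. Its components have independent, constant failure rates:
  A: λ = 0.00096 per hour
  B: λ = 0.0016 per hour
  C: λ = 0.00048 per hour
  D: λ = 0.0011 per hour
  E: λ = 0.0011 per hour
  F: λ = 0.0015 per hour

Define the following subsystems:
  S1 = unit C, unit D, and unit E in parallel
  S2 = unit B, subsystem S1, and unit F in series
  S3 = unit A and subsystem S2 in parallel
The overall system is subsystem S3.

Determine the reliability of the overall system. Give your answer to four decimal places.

R(A) = exp(−0.00096 × 200) = 0.825307
R(B) = exp(−0.0016 × 200) = 0.726149
R(C) = exp(−0.00048 × 200) = 0.908464
R(D) = exp(−0.0011 × 200) = 0.802519
R(E) = exp(−0.0011 × 200) = 0.802519
R(F) = exp(−0.0015 × 200) = 0.740818
Parallel (C, D, and E): 1 − (1 − 0.908464)(1 − 0.802519)(1 − 0.802519) = 0.996430
Series (B, [0.996430], and F): 0.726149 × 0.996430 × 0.740818 = 0.536024
Parallel (A and [0.536024]): 1 − (1 − 0.825307)(1 − 0.536024) = 0.9189

0.9189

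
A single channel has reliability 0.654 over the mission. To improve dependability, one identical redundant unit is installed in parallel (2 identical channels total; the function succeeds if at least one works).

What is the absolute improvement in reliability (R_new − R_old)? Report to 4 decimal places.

R_before = 0.654
R_after = 1 − (1 − 0.654)^2 = 0.8803
ΔR = 0.8803 − 0.654 = 0.2263

0.2263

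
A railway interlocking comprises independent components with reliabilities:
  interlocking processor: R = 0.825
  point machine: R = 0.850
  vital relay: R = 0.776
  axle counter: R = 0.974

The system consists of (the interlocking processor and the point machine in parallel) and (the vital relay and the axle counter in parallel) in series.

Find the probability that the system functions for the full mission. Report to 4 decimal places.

0.9681

Parallel (interlocking processor and point machine): 1 − (1 − 0.825000)(1 − 0.850000) = 0.973750
Parallel (vital relay and axle counter): 1 − (1 − 0.776000)(1 − 0.974000) = 0.994176
Series ([0.973750] and [0.994176]): 0.973750 × 0.994176 = 0.9681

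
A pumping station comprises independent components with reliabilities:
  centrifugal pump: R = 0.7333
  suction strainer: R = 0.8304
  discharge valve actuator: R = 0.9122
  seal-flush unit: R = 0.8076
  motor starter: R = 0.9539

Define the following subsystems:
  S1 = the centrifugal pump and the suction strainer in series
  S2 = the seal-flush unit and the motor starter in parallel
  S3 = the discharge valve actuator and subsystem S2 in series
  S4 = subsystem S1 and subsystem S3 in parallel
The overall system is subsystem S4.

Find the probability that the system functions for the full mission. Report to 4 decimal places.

0.9625

Series (centrifugal pump and suction strainer): 0.733300 × 0.830400 = 0.608932
Parallel (seal-flush unit and motor starter): 1 − (1 − 0.807600)(1 − 0.953900) = 0.991130
Series (discharge valve actuator and [0.991130]): 0.912200 × 0.991130 = 0.904109
Parallel ([0.608932] and [0.904109]): 1 − (1 − 0.608932)(1 − 0.904109) = 0.9625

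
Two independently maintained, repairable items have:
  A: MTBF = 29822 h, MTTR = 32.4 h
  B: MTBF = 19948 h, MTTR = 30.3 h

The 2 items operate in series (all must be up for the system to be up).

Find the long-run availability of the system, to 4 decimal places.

0.9974

A(A) = MTBF/(MTBF+MTTR) = 29822/(29822+32.4) = 0.998915
A(B) = MTBF/(MTBF+MTTR) = 19948/(19948+30.3) = 0.998483
Series availability: 0.998915 × 0.998483 = 0.9974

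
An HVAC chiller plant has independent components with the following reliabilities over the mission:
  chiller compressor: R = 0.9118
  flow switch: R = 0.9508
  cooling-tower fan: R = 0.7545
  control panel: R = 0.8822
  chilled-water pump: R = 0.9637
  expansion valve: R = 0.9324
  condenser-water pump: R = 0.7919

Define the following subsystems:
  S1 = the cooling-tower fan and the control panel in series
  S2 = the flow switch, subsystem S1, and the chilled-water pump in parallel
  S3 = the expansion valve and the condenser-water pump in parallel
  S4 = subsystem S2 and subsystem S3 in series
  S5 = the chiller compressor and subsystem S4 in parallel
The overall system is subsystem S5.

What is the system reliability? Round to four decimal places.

Series (cooling-tower fan and control panel): 0.754500 × 0.882200 = 0.665620
Parallel (flow switch, [0.665620], and chilled-water pump): 1 − (1 − 0.950800)(1 − 0.665620)(1 − 0.963700) = 0.999403
Parallel (expansion valve and condenser-water pump): 1 − (1 − 0.932400)(1 − 0.791900) = 0.985932
Series ([0.999403] and [0.985932]): 0.999403 × 0.985932 = 0.985343
Parallel (chiller compressor and [0.985343]): 1 − (1 − 0.911800)(1 − 0.985343) = 0.9987

0.9987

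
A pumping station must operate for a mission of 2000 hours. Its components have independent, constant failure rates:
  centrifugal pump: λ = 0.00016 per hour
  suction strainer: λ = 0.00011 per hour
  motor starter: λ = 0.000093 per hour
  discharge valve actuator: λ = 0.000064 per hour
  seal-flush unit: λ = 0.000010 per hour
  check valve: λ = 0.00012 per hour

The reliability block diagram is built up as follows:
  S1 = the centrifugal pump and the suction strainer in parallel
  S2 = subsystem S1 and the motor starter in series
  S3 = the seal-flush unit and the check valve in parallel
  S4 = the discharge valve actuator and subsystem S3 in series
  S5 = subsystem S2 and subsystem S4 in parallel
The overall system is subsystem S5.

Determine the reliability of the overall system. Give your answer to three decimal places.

0.973

R(centrifugal pump) = exp(−0.00016 × 2000) = 0.72615
R(suction strainer) = exp(−0.00011 × 2000) = 0.80252
R(motor starter) = exp(−0.000093 × 2000) = 0.83027
R(discharge valve actuator) = exp(−0.000064 × 2000) = 0.87985
R(seal-flush unit) = exp(−0.000010 × 2000) = 0.98020
R(check valve) = exp(−0.00012 × 2000) = 0.78663
Parallel (centrifugal pump and suction strainer): 1 − (1 − 0.72615)(1 − 0.80252) = 0.94592
Series ([0.94592] and motor starter): 0.94592 × 0.83027 = 0.78537
Parallel (seal-flush unit and check valve): 1 − (1 − 0.98020)(1 − 0.78663) = 0.99578
Series (discharge valve actuator and [0.99578]): 0.87985 × 0.99578 = 0.87614
Parallel ([0.78537] and [0.87614]): 1 − (1 − 0.78537)(1 − 0.87614) = 0.973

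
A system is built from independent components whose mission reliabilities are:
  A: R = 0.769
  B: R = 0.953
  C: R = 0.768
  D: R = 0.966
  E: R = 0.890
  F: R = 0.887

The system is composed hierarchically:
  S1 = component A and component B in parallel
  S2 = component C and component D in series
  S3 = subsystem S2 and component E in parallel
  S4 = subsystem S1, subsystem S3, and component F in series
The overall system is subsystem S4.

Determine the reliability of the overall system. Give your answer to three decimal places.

Parallel (A and B): 1 − (1 − 0.76900)(1 − 0.95300) = 0.98914
Series (C and D): 0.76800 × 0.96600 = 0.74189
Parallel ([0.74189] and E): 1 − (1 − 0.74189)(1 − 0.89000) = 0.97161
Series ([0.98914], [0.97161], and F): 0.98914 × 0.97161 × 0.88700 = 0.852

0.852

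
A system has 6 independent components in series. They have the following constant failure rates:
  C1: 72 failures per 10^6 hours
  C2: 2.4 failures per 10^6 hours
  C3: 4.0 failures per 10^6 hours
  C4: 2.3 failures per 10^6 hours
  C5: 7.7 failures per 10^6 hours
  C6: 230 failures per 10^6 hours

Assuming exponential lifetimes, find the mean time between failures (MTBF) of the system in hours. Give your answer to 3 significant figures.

Series of exponential components: λ_sys = Σ λ_i
λ_sys = 0.000072 + 0.0000024 + 0.0000040 + 0.0000023 + 0.0000077 + 0.00023 = 3.1840e-04 /h
MTBF = 1 / λ_sys = 3140 h

3140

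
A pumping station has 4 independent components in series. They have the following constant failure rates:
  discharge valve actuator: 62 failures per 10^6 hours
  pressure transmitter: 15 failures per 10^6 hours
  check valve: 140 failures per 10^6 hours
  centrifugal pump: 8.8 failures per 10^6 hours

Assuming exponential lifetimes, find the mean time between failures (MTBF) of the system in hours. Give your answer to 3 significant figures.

4430

Series of exponential components: λ_sys = Σ λ_i
λ_sys = 0.000062 + 0.000015 + 0.00014 + 0.0000088 = 2.2580e-04 /h
MTBF = 1 / λ_sys = 4430 h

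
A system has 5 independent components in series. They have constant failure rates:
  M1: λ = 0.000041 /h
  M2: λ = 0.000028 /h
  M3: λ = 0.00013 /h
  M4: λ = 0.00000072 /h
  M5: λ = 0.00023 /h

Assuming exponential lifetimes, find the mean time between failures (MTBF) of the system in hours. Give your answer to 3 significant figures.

Series of exponential components: λ_sys = Σ λ_i
λ_sys = 0.000041 + 0.000028 + 0.00013 + 0.00000072 + 0.00023 = 4.2972e-04 /h
MTBF = 1 / λ_sys = 2330 h

2330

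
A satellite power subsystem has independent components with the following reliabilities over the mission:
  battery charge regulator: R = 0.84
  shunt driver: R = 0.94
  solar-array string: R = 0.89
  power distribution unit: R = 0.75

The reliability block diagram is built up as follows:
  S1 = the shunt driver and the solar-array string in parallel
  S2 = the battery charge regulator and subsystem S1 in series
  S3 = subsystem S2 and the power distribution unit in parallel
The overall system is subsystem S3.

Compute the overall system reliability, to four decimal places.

0.9586

Parallel (shunt driver and solar-array string): 1 − (1 − 0.940000)(1 − 0.890000) = 0.993400
Series (battery charge regulator and [0.993400]): 0.840000 × 0.993400 = 0.834456
Parallel ([0.834456] and power distribution unit): 1 − (1 − 0.834456)(1 − 0.750000) = 0.9586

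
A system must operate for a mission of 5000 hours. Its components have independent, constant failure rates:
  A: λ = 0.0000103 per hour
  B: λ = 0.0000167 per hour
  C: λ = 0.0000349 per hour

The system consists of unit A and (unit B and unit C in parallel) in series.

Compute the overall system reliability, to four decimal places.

R(A) = exp(−0.0000103 × 5000) = 0.949804
R(B) = exp(−0.0000167 × 5000) = 0.919891
R(C) = exp(−0.0000349 × 5000) = 0.839877
Parallel (B and C): 1 − (1 − 0.919891)(1 − 0.839877) = 0.987173
Series (A and [0.987173]): 0.949804 × 0.987173 = 0.9376

0.9376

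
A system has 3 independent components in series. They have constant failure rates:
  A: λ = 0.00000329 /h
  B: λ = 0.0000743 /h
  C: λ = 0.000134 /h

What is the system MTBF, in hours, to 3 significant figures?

Series of exponential components: λ_sys = Σ λ_i
λ_sys = 0.00000329 + 0.0000743 + 0.000134 = 2.1159e-04 /h
MTBF = 1 / λ_sys = 4730 h

4730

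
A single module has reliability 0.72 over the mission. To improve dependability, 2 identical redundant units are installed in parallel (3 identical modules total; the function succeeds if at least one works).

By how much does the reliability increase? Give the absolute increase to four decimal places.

0.2580

R_before = 0.72
R_after = 1 − (1 − 0.72)^3 = 0.9780
ΔR = 0.9780 − 0.72 = 0.2580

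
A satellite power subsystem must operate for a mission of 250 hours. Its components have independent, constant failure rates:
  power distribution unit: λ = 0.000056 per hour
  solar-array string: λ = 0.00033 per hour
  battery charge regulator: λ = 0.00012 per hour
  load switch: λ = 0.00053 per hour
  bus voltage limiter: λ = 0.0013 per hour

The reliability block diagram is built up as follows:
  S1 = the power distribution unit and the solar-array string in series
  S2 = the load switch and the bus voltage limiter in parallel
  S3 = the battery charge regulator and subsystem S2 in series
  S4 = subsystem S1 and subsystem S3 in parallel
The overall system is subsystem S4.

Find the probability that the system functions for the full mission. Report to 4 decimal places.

R(power distribution unit) = exp(−0.000056 × 250) = 0.986098
R(solar-array string) = exp(−0.00033 × 250) = 0.920811
R(battery charge regulator) = exp(−0.00012 × 250) = 0.970446
R(load switch) = exp(−0.00053 × 250) = 0.875903
R(bus voltage limiter) = exp(−0.0013 × 250) = 0.722527
Series (power distribution unit and solar-array string): 0.986098 × 0.920811 = 0.908010
Parallel (load switch and bus voltage limiter): 1 − (1 − 0.875903)(1 − 0.722527) = 0.965566
Series (battery charge regulator and [0.965566]): 0.970446 × 0.965566 = 0.937030
Parallel ([0.908010] and [0.937030]): 1 − (1 − 0.908010)(1 − 0.937030) = 0.9942

0.9942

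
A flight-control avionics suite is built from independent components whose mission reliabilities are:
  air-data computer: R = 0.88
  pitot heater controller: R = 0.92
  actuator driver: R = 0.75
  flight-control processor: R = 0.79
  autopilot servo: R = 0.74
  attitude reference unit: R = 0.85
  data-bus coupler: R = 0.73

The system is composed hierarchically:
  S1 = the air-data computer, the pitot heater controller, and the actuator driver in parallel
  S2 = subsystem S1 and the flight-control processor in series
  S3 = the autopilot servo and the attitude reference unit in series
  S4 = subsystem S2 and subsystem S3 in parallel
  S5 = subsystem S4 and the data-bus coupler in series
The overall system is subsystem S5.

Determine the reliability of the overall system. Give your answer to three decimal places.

0.673

Parallel (air-data computer, pitot heater controller, and actuator driver): 1 − (1 − 0.88000)(1 − 0.92000)(1 − 0.75000) = 0.99760
Series ([0.99760] and flight-control processor): 0.99760 × 0.79000 = 0.78810
Series (autopilot servo and attitude reference unit): 0.74000 × 0.85000 = 0.62900
Parallel ([0.78810] and [0.62900]): 1 − (1 − 0.78810)(1 − 0.62900) = 0.92139
Series ([0.92139] and data-bus coupler): 0.92139 × 0.73000 = 0.673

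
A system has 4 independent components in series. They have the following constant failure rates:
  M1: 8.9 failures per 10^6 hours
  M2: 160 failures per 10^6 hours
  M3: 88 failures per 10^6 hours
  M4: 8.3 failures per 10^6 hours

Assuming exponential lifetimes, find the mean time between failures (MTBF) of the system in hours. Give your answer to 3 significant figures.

3770

Series of exponential components: λ_sys = Σ λ_i
λ_sys = 0.0000089 + 0.00016 + 0.000088 + 0.0000083 = 2.6520e-04 /h
MTBF = 1 / λ_sys = 3770 h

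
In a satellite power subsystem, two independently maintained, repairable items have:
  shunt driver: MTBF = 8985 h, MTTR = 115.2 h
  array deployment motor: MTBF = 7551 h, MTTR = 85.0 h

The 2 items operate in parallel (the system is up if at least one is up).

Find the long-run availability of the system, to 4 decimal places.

0.9999

A(shunt driver) = MTBF/(MTBF+MTTR) = 8985/(8985+115.2) = 0.987341
A(array deployment motor) = MTBF/(MTBF+MTTR) = 7551/(7551+85.0) = 0.988869
Parallel availability: 1 − (1 − 0.987341)(1 − 0.988869) = 0.9999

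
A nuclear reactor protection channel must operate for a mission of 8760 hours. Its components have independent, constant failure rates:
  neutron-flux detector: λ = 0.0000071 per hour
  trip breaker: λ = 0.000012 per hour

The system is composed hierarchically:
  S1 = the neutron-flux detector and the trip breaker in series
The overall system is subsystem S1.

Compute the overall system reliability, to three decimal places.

R(neutron-flux detector) = exp(−0.0000071 × 8760) = 0.93970
R(trip breaker) = exp(−0.000012 × 8760) = 0.90022
Series (neutron-flux detector and trip breaker): 0.93970 × 0.90022 = 0.846

0.846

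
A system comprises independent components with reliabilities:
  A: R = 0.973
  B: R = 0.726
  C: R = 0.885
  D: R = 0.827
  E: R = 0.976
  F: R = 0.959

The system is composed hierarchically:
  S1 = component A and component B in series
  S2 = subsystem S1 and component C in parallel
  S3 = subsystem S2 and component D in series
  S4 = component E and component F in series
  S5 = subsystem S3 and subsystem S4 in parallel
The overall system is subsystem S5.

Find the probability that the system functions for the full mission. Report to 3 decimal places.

Series (A and B): 0.97300 × 0.72600 = 0.70640
Parallel ([0.70640] and C): 1 − (1 − 0.70640)(1 − 0.88500) = 0.96624
Series ([0.96624] and D): 0.96624 × 0.82700 = 0.79908
Series (E and F): 0.97600 × 0.95900 = 0.93598
Parallel ([0.79908] and [0.93598]): 1 − (1 − 0.79908)(1 − 0.93598) = 0.987

0.987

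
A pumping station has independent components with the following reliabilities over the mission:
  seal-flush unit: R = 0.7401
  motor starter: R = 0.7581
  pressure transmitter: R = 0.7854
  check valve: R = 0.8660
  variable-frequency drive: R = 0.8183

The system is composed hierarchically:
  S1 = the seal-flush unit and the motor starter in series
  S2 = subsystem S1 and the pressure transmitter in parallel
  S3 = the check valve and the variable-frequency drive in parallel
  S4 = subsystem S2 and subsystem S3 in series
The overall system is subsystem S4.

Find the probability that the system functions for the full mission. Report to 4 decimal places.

0.8838

Series (seal-flush unit and motor starter): 0.740100 × 0.758100 = 0.561070
Parallel ([0.561070] and pressure transmitter): 1 − (1 − 0.561070)(1 − 0.785400) = 0.905806
Parallel (check valve and variable-frequency drive): 1 − (1 − 0.866000)(1 − 0.818300) = 0.975652
Series ([0.905806] and [0.975652]): 0.905806 × 0.975652 = 0.8838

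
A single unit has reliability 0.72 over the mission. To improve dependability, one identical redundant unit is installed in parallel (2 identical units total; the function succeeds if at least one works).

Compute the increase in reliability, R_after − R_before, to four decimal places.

R_before = 0.72
R_after = 1 − (1 − 0.72)^2 = 0.9216
ΔR = 0.9216 − 0.72 = 0.2016

0.2016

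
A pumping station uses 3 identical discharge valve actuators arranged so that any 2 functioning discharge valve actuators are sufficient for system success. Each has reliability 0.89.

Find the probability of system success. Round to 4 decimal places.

R = Σ_{i=2}^{3} C(3,i) p^i (1−p)^{3−i} with p = 0.89
C(3,2)·0.89^2·0.11^1 = 0.261393
C(3,3)·0.89^3·0.11^0 = 0.704969
Sum = 0.9664

0.9664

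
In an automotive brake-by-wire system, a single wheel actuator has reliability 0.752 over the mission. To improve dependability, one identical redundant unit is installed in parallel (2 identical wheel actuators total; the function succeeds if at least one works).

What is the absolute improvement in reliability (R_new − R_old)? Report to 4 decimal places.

R_before = 0.752
R_after = 1 − (1 − 0.752)^2 = 0.9385
ΔR = 0.9385 − 0.752 = 0.1865

0.1865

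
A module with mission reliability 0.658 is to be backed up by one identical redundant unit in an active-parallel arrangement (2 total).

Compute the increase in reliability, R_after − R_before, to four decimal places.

R_before = 0.658
R_after = 1 − (1 − 0.658)^2 = 0.8830
ΔR = 0.8830 − 0.658 = 0.2250

0.2250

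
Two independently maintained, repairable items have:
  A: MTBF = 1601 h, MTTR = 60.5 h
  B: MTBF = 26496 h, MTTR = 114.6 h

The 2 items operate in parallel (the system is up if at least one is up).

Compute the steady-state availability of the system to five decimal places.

A(A) = MTBF/(MTBF+MTTR) = 1601/(1601+60.5) = 0.963587
A(B) = MTBF/(MTBF+MTTR) = 26496/(26496+114.6) = 0.995693
Parallel availability: 1 − (1 − 0.963587)(1 − 0.995693) = 0.99984

0.99984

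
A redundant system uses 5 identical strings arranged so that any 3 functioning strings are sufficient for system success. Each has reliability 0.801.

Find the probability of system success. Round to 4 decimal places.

0.9428

R = Σ_{i=3}^{5} C(5,i) p^i (1−p)^{5−i} with p = 0.801
C(5,3)·0.801^3·0.199^2 = 0.203518
C(5,4)·0.801^4·0.199^1 = 0.409594
C(5,5)·0.801^5·0.199^0 = 0.329733
Sum = 0.9428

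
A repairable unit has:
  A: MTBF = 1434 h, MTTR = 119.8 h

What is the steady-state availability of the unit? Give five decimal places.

0.92290

A(A) = MTBF/(MTBF+MTTR) = 1434/(1434+119.8) = 0.92290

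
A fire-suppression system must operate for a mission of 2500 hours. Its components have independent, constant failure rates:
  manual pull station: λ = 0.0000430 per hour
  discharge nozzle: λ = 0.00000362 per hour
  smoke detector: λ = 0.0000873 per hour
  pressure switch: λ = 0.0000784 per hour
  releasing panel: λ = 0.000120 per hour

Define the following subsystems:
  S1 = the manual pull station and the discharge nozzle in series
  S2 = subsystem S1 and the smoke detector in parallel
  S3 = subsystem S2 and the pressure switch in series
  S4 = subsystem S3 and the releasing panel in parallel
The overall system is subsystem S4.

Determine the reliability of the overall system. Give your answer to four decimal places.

0.9493

R(manual pull station) = exp(−0.0000430 × 2500) = 0.898077
R(discharge nozzle) = exp(−0.00000362 × 2500) = 0.990991
R(smoke detector) = exp(−0.0000873 × 2500) = 0.803924
R(pressure switch) = exp(−0.0000784 × 2500) = 0.822012
R(releasing panel) = exp(−0.000120 × 2500) = 0.740818
Series (manual pull station and discharge nozzle): 0.898077 × 0.990991 = 0.889986
Parallel ([0.889986] and smoke detector): 1 − (1 − 0.889986)(1 − 0.803924) = 0.978429
Series ([0.978429] and pressure switch): 0.978429 × 0.822012 = 0.804280
Parallel ([0.804280] and releasing panel): 1 − (1 − 0.804280)(1 − 0.740818) = 0.9493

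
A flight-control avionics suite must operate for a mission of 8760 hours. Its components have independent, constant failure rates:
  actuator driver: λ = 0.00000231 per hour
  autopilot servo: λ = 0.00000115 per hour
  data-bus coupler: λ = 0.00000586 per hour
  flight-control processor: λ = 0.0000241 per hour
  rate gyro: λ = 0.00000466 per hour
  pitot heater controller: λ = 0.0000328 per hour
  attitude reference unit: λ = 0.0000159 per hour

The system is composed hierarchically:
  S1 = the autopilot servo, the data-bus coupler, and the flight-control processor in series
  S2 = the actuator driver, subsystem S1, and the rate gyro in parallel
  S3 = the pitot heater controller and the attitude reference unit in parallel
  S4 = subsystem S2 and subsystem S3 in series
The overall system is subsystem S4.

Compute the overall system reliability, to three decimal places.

0.967

R(actuator driver) = exp(−0.00000231 × 8760) = 0.97997
R(autopilot servo) = exp(−0.00000115 × 8760) = 0.98998
R(data-bus coupler) = exp(−0.00000586 × 8760) = 0.94996
R(flight-control processor) = exp(−0.0000241 × 8760) = 0.80968
R(rate gyro) = exp(−0.00000466 × 8760) = 0.96000
R(pitot heater controller) = exp(−0.0000328 × 8760) = 0.75027
R(attitude reference unit) = exp(−0.0000159 × 8760) = 0.86998
Series (autopilot servo, data-bus coupler, and flight-control processor): 0.98998 × 0.94996 × 0.80968 = 0.76146
Parallel (actuator driver, [0.76146], and rate gyro): 1 − (1 − 0.97997)(1 − 0.76146)(1 − 0.96000) = 0.99981
Parallel (pitot heater controller and attitude reference unit): 1 − (1 − 0.75027)(1 − 0.86998) = 0.96753
Series ([0.99981] and [0.96753]): 0.99981 × 0.96753 = 0.967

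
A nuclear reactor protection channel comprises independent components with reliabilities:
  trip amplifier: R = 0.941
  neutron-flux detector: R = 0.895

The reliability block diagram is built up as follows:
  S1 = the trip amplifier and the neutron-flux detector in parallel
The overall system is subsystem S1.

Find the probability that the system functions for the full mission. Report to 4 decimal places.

0.9938

Parallel (trip amplifier and neutron-flux detector): 1 − (1 − 0.941000)(1 − 0.895000) = 0.9938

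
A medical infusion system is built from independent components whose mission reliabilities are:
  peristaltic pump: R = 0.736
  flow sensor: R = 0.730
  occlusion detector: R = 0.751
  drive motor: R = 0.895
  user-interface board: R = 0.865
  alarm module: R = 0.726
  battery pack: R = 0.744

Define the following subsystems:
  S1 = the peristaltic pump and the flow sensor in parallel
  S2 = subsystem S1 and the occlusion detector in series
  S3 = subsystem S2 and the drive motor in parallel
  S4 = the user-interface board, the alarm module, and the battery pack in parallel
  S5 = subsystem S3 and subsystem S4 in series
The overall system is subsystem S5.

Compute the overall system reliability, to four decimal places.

Parallel (peristaltic pump and flow sensor): 1 − (1 − 0.736000)(1 − 0.730000) = 0.928720
Series ([0.928720] and occlusion detector): 0.928720 × 0.751000 = 0.697469
Parallel ([0.697469] and drive motor): 1 − (1 − 0.697469)(1 − 0.895000) = 0.968234
Parallel (user-interface board, alarm module, and battery pack): 1 − (1 − 0.865000)(1 − 0.726000)(1 − 0.744000) = 0.990531
Series ([0.968234] and [0.990531]): 0.968234 × 0.990531 = 0.9591

0.9591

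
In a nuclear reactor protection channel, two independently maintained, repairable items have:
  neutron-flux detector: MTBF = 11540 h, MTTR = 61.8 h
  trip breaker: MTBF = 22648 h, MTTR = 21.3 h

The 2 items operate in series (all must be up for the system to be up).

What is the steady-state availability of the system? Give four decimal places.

0.9937

A(neutron-flux detector) = MTBF/(MTBF+MTTR) = 11540/(11540+61.8) = 0.994673
A(trip breaker) = MTBF/(MTBF+MTTR) = 22648/(22648+21.3) = 0.999060
Series availability: 0.994673 × 0.999060 = 0.9937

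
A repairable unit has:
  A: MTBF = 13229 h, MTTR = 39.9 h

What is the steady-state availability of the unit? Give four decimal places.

0.9970

A(A) = MTBF/(MTBF+MTTR) = 13229/(13229+39.9) = 0.9970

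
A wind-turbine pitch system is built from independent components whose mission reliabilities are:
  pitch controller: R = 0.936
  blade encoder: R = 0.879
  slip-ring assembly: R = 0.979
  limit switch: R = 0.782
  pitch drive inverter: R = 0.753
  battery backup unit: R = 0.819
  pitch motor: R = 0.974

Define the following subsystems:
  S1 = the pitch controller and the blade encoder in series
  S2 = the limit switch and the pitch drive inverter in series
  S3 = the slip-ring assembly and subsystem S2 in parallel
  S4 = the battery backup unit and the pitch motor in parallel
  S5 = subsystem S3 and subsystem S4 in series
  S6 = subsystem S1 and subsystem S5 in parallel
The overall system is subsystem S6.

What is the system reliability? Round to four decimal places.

0.9976

Series (pitch controller and blade encoder): 0.936000 × 0.879000 = 0.822744
Series (limit switch and pitch drive inverter): 0.782000 × 0.753000 = 0.588846
Parallel (slip-ring assembly and [0.588846]): 1 − (1 − 0.979000)(1 − 0.588846) = 0.991366
Parallel (battery backup unit and pitch motor): 1 − (1 − 0.819000)(1 − 0.974000) = 0.995294
Series ([0.991366] and [0.995294]): 0.991366 × 0.995294 = 0.986701
Parallel ([0.822744] and [0.986701]): 1 − (1 − 0.822744)(1 − 0.986701) = 0.9976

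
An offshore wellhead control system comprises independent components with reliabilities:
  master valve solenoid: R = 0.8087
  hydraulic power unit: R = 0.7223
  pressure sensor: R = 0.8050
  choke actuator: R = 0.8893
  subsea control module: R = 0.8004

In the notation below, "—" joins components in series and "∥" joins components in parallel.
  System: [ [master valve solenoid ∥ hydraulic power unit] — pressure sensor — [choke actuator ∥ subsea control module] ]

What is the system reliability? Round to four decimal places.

0.7454

Parallel (master valve solenoid and hydraulic power unit): 1 − (1 − 0.808700)(1 − 0.722300) = 0.946876
Parallel (choke actuator and subsea control module): 1 − (1 − 0.889300)(1 − 0.800400) = 0.977904
Series ([0.946876], pressure sensor, and [0.977904]): 0.946876 × 0.805000 × 0.977904 = 0.7454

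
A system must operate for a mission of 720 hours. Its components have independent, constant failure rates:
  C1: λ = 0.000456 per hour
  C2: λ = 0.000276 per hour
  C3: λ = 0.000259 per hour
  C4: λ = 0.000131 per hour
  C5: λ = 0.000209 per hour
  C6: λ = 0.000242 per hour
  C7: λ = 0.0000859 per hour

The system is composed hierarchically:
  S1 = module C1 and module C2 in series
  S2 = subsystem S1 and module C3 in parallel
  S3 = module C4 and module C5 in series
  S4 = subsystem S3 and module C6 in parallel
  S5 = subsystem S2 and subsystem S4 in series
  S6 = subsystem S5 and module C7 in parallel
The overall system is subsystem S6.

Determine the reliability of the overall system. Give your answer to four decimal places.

R(C1) = exp(−0.000456 × 720) = 0.720133
R(C2) = exp(−0.000276 × 720) = 0.819779
R(C3) = exp(−0.000259 × 720) = 0.829875
R(C4) = exp(−0.000131 × 720) = 0.909992
R(C5) = exp(−0.000209 × 720) = 0.860295
R(C6) = exp(−0.000242 × 720) = 0.840095
R(C7) = exp(−0.0000859 × 720) = 0.940026
Series (C1 and C2): 0.720133 × 0.819779 = 0.590350
Parallel ([0.590350] and C3): 1 − (1 − 0.590350)(1 − 0.829875) = 0.930308
Series (C4 and C5): 0.909992 × 0.860295 = 0.782862
Parallel ([0.782862] and C6): 1 − (1 − 0.782862)(1 − 0.840095) = 0.965279
Series ([0.930308] and [0.965279]): 0.930308 × 0.965279 = 0.898007
Parallel ([0.898007] and C7): 1 − (1 − 0.898007)(1 − 0.940026) = 0.9939

0.9939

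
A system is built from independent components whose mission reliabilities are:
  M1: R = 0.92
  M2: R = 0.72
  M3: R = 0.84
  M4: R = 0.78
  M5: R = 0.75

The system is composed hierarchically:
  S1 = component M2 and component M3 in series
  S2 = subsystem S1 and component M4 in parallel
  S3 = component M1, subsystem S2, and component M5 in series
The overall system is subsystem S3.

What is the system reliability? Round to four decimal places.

0.6300

Series (M2 and M3): 0.720000 × 0.840000 = 0.604800
Parallel ([0.604800] and M4): 1 − (1 − 0.604800)(1 − 0.780000) = 0.913056
Series (M1, [0.913056], and M5): 0.920000 × 0.913056 × 0.750000 = 0.6300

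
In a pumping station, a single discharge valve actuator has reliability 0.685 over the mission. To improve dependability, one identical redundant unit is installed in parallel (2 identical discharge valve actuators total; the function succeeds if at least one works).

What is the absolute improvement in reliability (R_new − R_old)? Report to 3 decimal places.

R_before = 0.685
R_after = 1 − (1 − 0.685)^2 = 0.901
ΔR = 0.901 − 0.685 = 0.216

0.216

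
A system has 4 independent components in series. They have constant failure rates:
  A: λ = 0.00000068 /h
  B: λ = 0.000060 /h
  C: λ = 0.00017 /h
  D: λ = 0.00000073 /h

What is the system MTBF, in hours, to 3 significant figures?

Series of exponential components: λ_sys = Σ λ_i
λ_sys = 0.00000068 + 0.000060 + 0.00017 + 0.00000073 = 2.3141e-04 /h
MTBF = 1 / λ_sys = 4320 h

4320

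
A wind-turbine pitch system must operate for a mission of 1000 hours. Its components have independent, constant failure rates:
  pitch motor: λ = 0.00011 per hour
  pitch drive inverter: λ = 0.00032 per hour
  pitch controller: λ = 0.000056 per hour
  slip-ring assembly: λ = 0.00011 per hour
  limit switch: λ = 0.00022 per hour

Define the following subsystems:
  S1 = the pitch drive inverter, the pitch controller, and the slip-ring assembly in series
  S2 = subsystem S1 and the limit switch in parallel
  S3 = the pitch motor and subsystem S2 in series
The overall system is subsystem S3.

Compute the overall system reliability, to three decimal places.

R(pitch motor) = exp(−0.00011 × 1000) = 0.89583
R(pitch drive inverter) = exp(−0.00032 × 1000) = 0.72615
R(pitch controller) = exp(−0.000056 × 1000) = 0.94554
R(slip-ring assembly) = exp(−0.00011 × 1000) = 0.89583
R(limit switch) = exp(−0.00022 × 1000) = 0.80252
Series (pitch drive inverter, pitch controller, and slip-ring assembly): 0.72615 × 0.94554 × 0.89583 = 0.61508
Parallel ([0.61508] and limit switch): 1 − (1 − 0.61508)(1 − 0.80252) = 0.92399
Series (pitch motor and [0.92399]): 0.89583 × 0.92399 = 0.828

0.828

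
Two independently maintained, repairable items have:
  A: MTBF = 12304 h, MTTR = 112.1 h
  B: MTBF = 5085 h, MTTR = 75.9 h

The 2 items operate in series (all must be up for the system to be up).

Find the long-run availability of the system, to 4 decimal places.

0.9764

A(A) = MTBF/(MTBF+MTTR) = 12304/(12304+112.1) = 0.990971
A(B) = MTBF/(MTBF+MTTR) = 5085/(5085+75.9) = 0.985293
Series availability: 0.990971 × 0.985293 = 0.9764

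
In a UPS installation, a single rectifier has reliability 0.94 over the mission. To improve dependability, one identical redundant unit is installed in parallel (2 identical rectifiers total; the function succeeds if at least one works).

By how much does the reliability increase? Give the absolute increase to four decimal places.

0.0564

R_before = 0.94
R_after = 1 − (1 − 0.94)^2 = 0.9964
ΔR = 0.9964 − 0.94 = 0.0564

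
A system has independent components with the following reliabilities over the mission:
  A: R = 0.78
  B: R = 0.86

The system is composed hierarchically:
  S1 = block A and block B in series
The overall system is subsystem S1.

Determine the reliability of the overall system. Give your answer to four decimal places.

0.6708

Series (A and B): 0.780000 × 0.860000 = 0.6708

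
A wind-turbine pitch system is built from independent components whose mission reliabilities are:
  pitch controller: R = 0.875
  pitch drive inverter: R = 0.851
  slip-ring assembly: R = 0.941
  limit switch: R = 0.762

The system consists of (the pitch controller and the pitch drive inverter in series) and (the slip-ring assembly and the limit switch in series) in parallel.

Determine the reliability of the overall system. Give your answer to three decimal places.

0.928

Series (pitch controller and pitch drive inverter): 0.87500 × 0.85100 = 0.74463
Series (slip-ring assembly and limit switch): 0.94100 × 0.76200 = 0.71704
Parallel ([0.74463] and [0.71704]): 1 − (1 − 0.74463)(1 − 0.71704) = 0.928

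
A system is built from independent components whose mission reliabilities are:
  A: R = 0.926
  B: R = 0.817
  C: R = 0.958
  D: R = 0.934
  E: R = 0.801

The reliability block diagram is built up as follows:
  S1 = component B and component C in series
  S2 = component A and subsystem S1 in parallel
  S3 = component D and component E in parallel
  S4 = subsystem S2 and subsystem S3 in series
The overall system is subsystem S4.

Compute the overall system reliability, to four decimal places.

0.9710

Series (B and C): 0.817000 × 0.958000 = 0.782686
Parallel (A and [0.782686]): 1 − (1 − 0.926000)(1 − 0.782686) = 0.983919
Parallel (D and E): 1 − (1 − 0.934000)(1 − 0.801000) = 0.986866
Series ([0.983919] and [0.986866]): 0.983919 × 0.986866 = 0.9710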